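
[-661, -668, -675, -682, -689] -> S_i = -661 + -7*i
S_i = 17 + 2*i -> [17, 19, 21, 23, 25]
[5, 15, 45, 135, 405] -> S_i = 5*3^i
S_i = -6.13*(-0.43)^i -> [-6.13, 2.64, -1.13, 0.49, -0.21]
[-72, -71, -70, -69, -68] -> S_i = -72 + 1*i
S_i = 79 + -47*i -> [79, 32, -15, -62, -109]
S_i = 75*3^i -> [75, 225, 675, 2025, 6075]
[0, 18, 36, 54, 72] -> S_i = 0 + 18*i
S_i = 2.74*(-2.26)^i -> [2.74, -6.19, 13.99, -31.63, 71.48]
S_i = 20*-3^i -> [20, -60, 180, -540, 1620]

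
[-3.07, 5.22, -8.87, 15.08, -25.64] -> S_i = -3.07*(-1.70)^i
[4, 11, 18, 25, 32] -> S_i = 4 + 7*i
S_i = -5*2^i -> [-5, -10, -20, -40, -80]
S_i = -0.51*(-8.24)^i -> [-0.51, 4.2, -34.63, 285.33, -2351.14]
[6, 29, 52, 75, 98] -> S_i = 6 + 23*i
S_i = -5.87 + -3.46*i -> [-5.87, -9.33, -12.79, -16.25, -19.71]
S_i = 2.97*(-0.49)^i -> [2.97, -1.46, 0.71, -0.35, 0.17]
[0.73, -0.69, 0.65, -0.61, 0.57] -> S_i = 0.73*(-0.94)^i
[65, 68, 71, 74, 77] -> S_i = 65 + 3*i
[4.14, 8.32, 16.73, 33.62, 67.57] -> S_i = 4.14*2.01^i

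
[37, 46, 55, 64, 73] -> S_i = 37 + 9*i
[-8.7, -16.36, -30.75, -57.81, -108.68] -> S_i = -8.70*1.88^i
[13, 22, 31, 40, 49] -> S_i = 13 + 9*i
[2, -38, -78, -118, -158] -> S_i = 2 + -40*i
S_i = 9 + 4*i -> [9, 13, 17, 21, 25]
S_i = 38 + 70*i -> [38, 108, 178, 248, 318]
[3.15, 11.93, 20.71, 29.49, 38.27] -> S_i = 3.15 + 8.78*i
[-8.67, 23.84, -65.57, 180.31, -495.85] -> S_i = -8.67*(-2.75)^i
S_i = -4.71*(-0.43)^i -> [-4.71, 2.03, -0.87, 0.37, -0.16]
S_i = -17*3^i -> [-17, -51, -153, -459, -1377]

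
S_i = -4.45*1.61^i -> [-4.45, -7.16, -11.53, -18.57, -29.9]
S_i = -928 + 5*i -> [-928, -923, -918, -913, -908]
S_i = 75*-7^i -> [75, -525, 3675, -25725, 180075]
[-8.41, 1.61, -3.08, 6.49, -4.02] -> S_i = Random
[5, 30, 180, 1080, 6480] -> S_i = 5*6^i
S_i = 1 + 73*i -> [1, 74, 147, 220, 293]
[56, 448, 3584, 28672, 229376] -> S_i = 56*8^i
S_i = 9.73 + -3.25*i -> [9.73, 6.48, 3.23, -0.02, -3.27]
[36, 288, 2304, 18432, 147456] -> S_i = 36*8^i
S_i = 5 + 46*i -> [5, 51, 97, 143, 189]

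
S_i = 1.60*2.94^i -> [1.6, 4.7, 13.83, 40.66, 119.54]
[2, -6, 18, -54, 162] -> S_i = 2*-3^i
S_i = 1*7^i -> [1, 7, 49, 343, 2401]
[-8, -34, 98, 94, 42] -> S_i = Random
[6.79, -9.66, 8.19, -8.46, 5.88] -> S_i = Random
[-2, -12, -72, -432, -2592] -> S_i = -2*6^i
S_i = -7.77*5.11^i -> [-7.77, -39.7, -202.89, -1036.77, -5297.91]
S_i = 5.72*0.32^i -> [5.72, 1.83, 0.59, 0.19, 0.06]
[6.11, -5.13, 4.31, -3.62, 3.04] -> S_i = 6.11*(-0.84)^i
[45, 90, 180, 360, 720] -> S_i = 45*2^i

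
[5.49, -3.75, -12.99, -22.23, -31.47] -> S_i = 5.49 + -9.24*i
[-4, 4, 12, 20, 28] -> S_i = -4 + 8*i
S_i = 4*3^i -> [4, 12, 36, 108, 324]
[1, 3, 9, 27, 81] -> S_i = 1*3^i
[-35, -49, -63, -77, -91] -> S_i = -35 + -14*i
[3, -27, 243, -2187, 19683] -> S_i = 3*-9^i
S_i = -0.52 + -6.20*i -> [-0.52, -6.72, -12.92, -19.12, -25.32]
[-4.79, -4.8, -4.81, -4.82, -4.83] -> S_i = -4.79 + -0.01*i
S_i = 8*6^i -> [8, 48, 288, 1728, 10368]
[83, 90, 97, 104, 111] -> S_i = 83 + 7*i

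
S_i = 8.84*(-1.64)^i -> [8.84, -14.5, 23.78, -38.99, 63.95]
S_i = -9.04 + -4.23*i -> [-9.04, -13.27, -17.5, -21.73, -25.96]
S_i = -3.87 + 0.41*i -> [-3.87, -3.46, -3.05, -2.64, -2.23]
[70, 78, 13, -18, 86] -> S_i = Random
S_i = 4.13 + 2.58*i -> [4.13, 6.71, 9.29, 11.87, 14.45]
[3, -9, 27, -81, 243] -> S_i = 3*-3^i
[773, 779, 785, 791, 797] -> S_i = 773 + 6*i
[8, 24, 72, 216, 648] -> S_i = 8*3^i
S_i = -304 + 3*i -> [-304, -301, -298, -295, -292]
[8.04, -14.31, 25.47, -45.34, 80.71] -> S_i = 8.04*(-1.78)^i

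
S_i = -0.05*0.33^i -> [-0.05, -0.02, -0.01, -0.0, -0.0]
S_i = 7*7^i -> [7, 49, 343, 2401, 16807]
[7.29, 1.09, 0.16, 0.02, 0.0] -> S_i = 7.29*0.15^i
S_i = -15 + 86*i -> [-15, 71, 157, 243, 329]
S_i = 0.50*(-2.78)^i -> [0.5, -1.39, 3.86, -10.74, 29.86]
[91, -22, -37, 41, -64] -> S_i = Random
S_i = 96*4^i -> [96, 384, 1536, 6144, 24576]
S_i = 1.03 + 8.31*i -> [1.03, 9.34, 17.65, 25.96, 34.27]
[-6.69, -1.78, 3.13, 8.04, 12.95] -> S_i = -6.69 + 4.91*i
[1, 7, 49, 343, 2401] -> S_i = 1*7^i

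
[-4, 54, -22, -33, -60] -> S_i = Random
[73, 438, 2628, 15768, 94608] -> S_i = 73*6^i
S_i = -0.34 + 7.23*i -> [-0.34, 6.89, 14.12, 21.35, 28.58]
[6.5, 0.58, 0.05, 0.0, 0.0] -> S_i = 6.50*0.09^i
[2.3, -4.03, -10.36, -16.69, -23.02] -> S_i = 2.30 + -6.33*i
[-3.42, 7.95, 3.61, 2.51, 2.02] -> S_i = Random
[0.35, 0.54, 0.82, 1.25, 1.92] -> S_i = 0.35*1.53^i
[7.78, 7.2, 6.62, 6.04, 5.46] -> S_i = 7.78 + -0.58*i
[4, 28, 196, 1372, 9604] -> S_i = 4*7^i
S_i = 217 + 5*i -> [217, 222, 227, 232, 237]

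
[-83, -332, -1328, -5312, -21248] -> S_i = -83*4^i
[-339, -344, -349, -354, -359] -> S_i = -339 + -5*i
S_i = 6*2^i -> [6, 12, 24, 48, 96]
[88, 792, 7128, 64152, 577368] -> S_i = 88*9^i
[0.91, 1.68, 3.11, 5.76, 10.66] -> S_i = 0.91*1.85^i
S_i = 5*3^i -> [5, 15, 45, 135, 405]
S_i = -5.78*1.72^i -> [-5.78, -9.94, -17.1, -29.41, -50.59]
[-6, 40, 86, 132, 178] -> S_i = -6 + 46*i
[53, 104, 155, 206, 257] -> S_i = 53 + 51*i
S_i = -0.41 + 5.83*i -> [-0.41, 5.42, 11.25, 17.08, 22.91]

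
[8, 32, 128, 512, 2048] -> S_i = 8*4^i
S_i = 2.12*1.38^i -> [2.12, 2.93, 4.04, 5.57, 7.69]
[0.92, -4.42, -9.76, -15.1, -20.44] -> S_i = 0.92 + -5.34*i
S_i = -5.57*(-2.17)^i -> [-5.57, 12.09, -26.23, 56.92, -123.51]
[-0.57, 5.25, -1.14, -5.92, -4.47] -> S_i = Random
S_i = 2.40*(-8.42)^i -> [2.4, -20.21, 170.15, -1432.67, 12063.12]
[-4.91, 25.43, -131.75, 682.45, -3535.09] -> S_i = -4.91*(-5.18)^i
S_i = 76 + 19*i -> [76, 95, 114, 133, 152]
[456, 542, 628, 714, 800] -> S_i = 456 + 86*i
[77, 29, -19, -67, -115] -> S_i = 77 + -48*i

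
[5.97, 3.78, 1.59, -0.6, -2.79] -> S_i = 5.97 + -2.19*i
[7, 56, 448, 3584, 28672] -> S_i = 7*8^i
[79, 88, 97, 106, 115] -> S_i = 79 + 9*i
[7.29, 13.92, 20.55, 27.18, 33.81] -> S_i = 7.29 + 6.63*i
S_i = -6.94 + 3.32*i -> [-6.94, -3.62, -0.3, 3.02, 6.34]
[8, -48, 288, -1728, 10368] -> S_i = 8*-6^i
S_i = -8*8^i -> [-8, -64, -512, -4096, -32768]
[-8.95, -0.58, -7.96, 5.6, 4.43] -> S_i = Random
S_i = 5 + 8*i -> [5, 13, 21, 29, 37]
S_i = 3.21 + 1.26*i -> [3.21, 4.47, 5.73, 6.99, 8.25]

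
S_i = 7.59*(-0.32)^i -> [7.59, -2.43, 0.78, -0.25, 0.08]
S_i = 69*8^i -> [69, 552, 4416, 35328, 282624]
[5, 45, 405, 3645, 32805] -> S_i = 5*9^i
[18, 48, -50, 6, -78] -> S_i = Random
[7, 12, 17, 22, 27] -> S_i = 7 + 5*i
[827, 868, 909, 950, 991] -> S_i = 827 + 41*i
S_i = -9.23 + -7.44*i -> [-9.23, -16.67, -24.11, -31.55, -38.99]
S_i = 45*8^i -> [45, 360, 2880, 23040, 184320]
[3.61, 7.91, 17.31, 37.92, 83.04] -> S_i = 3.61*2.19^i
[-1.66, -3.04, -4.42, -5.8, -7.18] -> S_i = -1.66 + -1.38*i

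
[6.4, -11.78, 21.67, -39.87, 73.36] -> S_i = 6.40*(-1.84)^i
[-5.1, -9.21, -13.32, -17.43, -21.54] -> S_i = -5.10 + -4.11*i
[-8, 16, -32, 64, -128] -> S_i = -8*-2^i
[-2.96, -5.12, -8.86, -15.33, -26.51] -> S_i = -2.96*1.73^i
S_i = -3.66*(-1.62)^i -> [-3.66, 5.93, -9.61, 15.56, -25.21]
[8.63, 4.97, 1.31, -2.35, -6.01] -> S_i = 8.63 + -3.66*i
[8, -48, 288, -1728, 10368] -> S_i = 8*-6^i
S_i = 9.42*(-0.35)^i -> [9.42, -3.3, 1.15, -0.4, 0.14]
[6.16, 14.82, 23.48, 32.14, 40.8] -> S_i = 6.16 + 8.66*i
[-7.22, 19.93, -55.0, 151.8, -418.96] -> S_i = -7.22*(-2.76)^i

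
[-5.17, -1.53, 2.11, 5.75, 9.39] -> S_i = -5.17 + 3.64*i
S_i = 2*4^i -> [2, 8, 32, 128, 512]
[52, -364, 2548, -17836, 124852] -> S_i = 52*-7^i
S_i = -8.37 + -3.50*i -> [-8.37, -11.87, -15.37, -18.87, -22.37]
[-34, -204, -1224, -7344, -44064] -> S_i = -34*6^i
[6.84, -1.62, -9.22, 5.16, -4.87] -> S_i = Random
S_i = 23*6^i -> [23, 138, 828, 4968, 29808]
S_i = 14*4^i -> [14, 56, 224, 896, 3584]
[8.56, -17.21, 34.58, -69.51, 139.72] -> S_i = 8.56*(-2.01)^i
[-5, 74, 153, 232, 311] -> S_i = -5 + 79*i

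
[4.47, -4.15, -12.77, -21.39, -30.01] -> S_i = 4.47 + -8.62*i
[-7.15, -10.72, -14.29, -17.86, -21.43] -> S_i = -7.15 + -3.57*i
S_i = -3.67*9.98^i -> [-3.67, -36.63, -365.53, -3648.02, -36407.28]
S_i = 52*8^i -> [52, 416, 3328, 26624, 212992]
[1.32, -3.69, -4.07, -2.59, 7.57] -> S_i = Random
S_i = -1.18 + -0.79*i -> [-1.18, -1.97, -2.76, -3.55, -4.34]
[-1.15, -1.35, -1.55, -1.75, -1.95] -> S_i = -1.15 + -0.20*i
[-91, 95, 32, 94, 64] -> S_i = Random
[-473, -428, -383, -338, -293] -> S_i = -473 + 45*i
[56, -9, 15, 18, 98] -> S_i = Random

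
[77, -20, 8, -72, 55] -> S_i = Random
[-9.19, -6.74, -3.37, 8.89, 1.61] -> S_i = Random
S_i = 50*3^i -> [50, 150, 450, 1350, 4050]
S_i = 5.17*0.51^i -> [5.17, 2.64, 1.34, 0.69, 0.35]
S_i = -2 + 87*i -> [-2, 85, 172, 259, 346]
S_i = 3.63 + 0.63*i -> [3.63, 4.26, 4.89, 5.52, 6.15]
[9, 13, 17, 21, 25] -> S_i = 9 + 4*i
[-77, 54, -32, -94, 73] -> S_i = Random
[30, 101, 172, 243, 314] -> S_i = 30 + 71*i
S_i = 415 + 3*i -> [415, 418, 421, 424, 427]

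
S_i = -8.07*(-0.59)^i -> [-8.07, 4.76, -2.81, 1.66, -0.98]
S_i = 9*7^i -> [9, 63, 441, 3087, 21609]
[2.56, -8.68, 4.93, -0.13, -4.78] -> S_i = Random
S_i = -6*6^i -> [-6, -36, -216, -1296, -7776]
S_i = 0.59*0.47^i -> [0.59, 0.28, 0.13, 0.06, 0.03]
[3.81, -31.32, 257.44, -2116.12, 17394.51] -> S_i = 3.81*(-8.22)^i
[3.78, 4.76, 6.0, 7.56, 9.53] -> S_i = 3.78*1.26^i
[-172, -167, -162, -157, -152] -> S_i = -172 + 5*i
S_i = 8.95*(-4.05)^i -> [8.95, -36.25, 146.8, -594.55, 2407.93]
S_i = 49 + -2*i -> [49, 47, 45, 43, 41]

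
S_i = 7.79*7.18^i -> [7.79, 55.93, 401.59, 2883.44, 20703.09]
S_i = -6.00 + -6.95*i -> [-6.0, -12.95, -19.9, -26.85, -33.8]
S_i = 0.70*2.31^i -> [0.7, 1.62, 3.74, 8.63, 19.93]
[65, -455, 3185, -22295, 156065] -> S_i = 65*-7^i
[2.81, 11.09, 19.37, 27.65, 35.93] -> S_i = 2.81 + 8.28*i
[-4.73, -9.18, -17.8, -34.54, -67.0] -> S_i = -4.73*1.94^i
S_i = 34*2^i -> [34, 68, 136, 272, 544]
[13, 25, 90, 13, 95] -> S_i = Random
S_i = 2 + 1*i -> [2, 3, 4, 5, 6]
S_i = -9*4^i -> [-9, -36, -144, -576, -2304]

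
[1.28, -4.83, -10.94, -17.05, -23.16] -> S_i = 1.28 + -6.11*i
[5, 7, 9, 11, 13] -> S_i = 5 + 2*i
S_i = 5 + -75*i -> [5, -70, -145, -220, -295]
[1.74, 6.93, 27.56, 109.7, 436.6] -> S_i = 1.74*3.98^i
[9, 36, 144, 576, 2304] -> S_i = 9*4^i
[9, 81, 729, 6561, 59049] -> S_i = 9*9^i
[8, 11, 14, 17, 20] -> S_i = 8 + 3*i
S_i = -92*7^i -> [-92, -644, -4508, -31556, -220892]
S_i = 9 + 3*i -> [9, 12, 15, 18, 21]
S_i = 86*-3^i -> [86, -258, 774, -2322, 6966]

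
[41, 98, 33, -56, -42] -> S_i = Random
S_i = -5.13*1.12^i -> [-5.13, -5.75, -6.44, -7.21, -8.07]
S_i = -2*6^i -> [-2, -12, -72, -432, -2592]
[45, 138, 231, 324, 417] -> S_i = 45 + 93*i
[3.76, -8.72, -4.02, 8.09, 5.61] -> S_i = Random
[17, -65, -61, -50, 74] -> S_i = Random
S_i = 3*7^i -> [3, 21, 147, 1029, 7203]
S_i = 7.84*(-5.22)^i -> [7.84, -40.92, 213.63, -1115.14, 5821.01]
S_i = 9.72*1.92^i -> [9.72, 18.66, 35.83, 68.8, 132.09]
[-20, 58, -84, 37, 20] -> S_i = Random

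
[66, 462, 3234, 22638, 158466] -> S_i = 66*7^i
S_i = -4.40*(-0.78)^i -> [-4.4, 3.43, -2.68, 2.09, -1.63]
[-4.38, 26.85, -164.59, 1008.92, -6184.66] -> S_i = -4.38*(-6.13)^i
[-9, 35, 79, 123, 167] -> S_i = -9 + 44*i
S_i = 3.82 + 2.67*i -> [3.82, 6.49, 9.16, 11.83, 14.5]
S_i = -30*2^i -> [-30, -60, -120, -240, -480]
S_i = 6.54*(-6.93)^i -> [6.54, -45.32, 314.08, -2176.59, 15083.8]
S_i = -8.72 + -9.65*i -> [-8.72, -18.37, -28.02, -37.67, -47.32]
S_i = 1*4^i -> [1, 4, 16, 64, 256]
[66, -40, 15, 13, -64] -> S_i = Random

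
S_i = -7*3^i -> [-7, -21, -63, -189, -567]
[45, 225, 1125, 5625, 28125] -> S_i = 45*5^i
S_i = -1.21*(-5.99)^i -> [-1.21, 7.25, -43.41, 260.06, -1557.73]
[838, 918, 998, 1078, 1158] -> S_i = 838 + 80*i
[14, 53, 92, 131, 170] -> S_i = 14 + 39*i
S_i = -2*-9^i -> [-2, 18, -162, 1458, -13122]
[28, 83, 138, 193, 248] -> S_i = 28 + 55*i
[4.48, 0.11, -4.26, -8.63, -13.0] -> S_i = 4.48 + -4.37*i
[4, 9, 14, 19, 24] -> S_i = 4 + 5*i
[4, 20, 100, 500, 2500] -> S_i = 4*5^i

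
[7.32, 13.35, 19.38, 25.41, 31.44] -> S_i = 7.32 + 6.03*i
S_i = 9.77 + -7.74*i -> [9.77, 2.03, -5.71, -13.45, -21.19]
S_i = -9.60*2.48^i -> [-9.6, -23.81, -59.04, -146.43, -363.14]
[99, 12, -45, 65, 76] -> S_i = Random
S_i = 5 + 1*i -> [5, 6, 7, 8, 9]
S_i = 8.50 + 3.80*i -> [8.5, 12.3, 16.1, 19.9, 23.7]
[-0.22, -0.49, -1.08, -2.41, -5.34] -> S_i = -0.22*2.22^i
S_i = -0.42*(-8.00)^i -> [-0.42, 3.36, -26.88, 215.04, -1720.32]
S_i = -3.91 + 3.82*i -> [-3.91, -0.09, 3.73, 7.55, 11.37]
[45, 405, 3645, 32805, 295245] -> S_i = 45*9^i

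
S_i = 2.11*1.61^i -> [2.11, 3.4, 5.47, 8.81, 14.18]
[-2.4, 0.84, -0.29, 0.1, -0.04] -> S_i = -2.40*(-0.35)^i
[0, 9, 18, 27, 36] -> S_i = 0 + 9*i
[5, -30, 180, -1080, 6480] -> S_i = 5*-6^i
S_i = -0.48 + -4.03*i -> [-0.48, -4.51, -8.54, -12.57, -16.6]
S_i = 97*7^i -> [97, 679, 4753, 33271, 232897]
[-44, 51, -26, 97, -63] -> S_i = Random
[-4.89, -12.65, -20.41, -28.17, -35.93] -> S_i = -4.89 + -7.76*i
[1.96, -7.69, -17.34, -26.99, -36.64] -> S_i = 1.96 + -9.65*i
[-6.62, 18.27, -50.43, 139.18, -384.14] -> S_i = -6.62*(-2.76)^i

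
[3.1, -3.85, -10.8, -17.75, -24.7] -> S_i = 3.10 + -6.95*i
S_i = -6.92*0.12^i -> [-6.92, -0.83, -0.1, -0.01, -0.0]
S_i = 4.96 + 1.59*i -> [4.96, 6.55, 8.14, 9.73, 11.32]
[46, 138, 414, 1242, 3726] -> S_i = 46*3^i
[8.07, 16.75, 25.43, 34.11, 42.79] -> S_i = 8.07 + 8.68*i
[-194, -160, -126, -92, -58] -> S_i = -194 + 34*i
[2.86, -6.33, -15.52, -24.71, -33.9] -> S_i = 2.86 + -9.19*i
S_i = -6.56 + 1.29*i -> [-6.56, -5.27, -3.98, -2.69, -1.4]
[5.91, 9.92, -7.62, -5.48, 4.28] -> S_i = Random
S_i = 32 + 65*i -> [32, 97, 162, 227, 292]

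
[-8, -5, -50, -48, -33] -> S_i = Random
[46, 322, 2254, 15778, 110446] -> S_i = 46*7^i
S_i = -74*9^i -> [-74, -666, -5994, -53946, -485514]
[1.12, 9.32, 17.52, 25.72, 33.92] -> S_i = 1.12 + 8.20*i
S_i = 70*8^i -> [70, 560, 4480, 35840, 286720]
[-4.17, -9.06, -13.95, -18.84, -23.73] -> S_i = -4.17 + -4.89*i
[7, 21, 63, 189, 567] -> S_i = 7*3^i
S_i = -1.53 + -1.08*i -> [-1.53, -2.61, -3.69, -4.77, -5.85]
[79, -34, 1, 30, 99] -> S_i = Random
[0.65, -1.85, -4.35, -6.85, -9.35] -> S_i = 0.65 + -2.50*i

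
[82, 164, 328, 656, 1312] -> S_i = 82*2^i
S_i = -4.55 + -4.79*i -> [-4.55, -9.34, -14.13, -18.92, -23.71]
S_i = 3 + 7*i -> [3, 10, 17, 24, 31]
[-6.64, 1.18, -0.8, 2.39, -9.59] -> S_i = Random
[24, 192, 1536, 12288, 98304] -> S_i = 24*8^i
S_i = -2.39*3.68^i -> [-2.39, -8.8, -32.37, -119.11, -438.32]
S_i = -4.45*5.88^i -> [-4.45, -26.17, -153.86, -904.67, -5319.48]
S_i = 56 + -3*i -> [56, 53, 50, 47, 44]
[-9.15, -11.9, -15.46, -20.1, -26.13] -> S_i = -9.15*1.30^i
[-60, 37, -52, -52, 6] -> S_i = Random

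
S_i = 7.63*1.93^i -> [7.63, 14.73, 28.42, 54.85, 105.87]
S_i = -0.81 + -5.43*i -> [-0.81, -6.24, -11.67, -17.1, -22.53]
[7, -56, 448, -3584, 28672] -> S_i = 7*-8^i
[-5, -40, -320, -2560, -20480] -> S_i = -5*8^i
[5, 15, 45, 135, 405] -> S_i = 5*3^i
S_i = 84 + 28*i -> [84, 112, 140, 168, 196]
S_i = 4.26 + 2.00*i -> [4.26, 6.26, 8.26, 10.26, 12.26]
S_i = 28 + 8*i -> [28, 36, 44, 52, 60]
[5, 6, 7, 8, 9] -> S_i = 5 + 1*i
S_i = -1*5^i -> [-1, -5, -25, -125, -625]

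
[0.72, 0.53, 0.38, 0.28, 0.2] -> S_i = 0.72*0.73^i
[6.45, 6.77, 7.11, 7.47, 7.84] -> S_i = 6.45*1.05^i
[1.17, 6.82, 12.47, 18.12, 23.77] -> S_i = 1.17 + 5.65*i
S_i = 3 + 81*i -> [3, 84, 165, 246, 327]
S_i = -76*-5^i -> [-76, 380, -1900, 9500, -47500]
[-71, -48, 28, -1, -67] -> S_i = Random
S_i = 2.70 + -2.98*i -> [2.7, -0.28, -3.26, -6.24, -9.22]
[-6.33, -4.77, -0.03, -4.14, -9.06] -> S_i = Random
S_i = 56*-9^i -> [56, -504, 4536, -40824, 367416]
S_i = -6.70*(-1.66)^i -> [-6.7, 11.12, -18.46, 30.65, -50.88]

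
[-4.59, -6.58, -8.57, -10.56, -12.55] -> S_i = -4.59 + -1.99*i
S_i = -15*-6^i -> [-15, 90, -540, 3240, -19440]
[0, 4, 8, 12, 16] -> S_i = 0 + 4*i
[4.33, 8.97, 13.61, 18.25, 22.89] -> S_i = 4.33 + 4.64*i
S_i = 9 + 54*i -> [9, 63, 117, 171, 225]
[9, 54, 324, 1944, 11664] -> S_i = 9*6^i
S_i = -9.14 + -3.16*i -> [-9.14, -12.3, -15.46, -18.62, -21.78]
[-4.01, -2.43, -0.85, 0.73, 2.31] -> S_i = -4.01 + 1.58*i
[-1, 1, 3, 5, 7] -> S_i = -1 + 2*i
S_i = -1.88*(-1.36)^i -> [-1.88, 2.56, -3.48, 4.73, -6.43]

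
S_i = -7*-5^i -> [-7, 35, -175, 875, -4375]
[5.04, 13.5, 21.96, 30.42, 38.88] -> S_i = 5.04 + 8.46*i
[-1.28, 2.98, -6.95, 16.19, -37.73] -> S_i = -1.28*(-2.33)^i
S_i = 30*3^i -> [30, 90, 270, 810, 2430]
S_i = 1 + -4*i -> [1, -3, -7, -11, -15]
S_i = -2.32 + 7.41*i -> [-2.32, 5.09, 12.5, 19.91, 27.32]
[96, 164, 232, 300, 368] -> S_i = 96 + 68*i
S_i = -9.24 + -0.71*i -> [-9.24, -9.95, -10.66, -11.37, -12.08]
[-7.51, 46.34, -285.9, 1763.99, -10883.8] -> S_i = -7.51*(-6.17)^i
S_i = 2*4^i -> [2, 8, 32, 128, 512]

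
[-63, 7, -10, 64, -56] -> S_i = Random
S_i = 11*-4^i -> [11, -44, 176, -704, 2816]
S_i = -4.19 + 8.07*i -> [-4.19, 3.88, 11.95, 20.02, 28.09]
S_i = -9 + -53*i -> [-9, -62, -115, -168, -221]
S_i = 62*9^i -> [62, 558, 5022, 45198, 406782]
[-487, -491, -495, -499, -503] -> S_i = -487 + -4*i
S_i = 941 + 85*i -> [941, 1026, 1111, 1196, 1281]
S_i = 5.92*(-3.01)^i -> [5.92, -17.82, 53.64, -161.44, 485.95]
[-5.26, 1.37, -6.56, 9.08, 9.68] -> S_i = Random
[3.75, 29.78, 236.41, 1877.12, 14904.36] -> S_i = 3.75*7.94^i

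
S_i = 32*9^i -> [32, 288, 2592, 23328, 209952]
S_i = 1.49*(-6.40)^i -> [1.49, -9.54, 61.03, -390.59, 2499.81]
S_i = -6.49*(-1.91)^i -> [-6.49, 12.4, -23.68, 45.22, -86.37]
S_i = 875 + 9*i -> [875, 884, 893, 902, 911]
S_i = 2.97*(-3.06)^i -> [2.97, -9.09, 27.81, -85.1, 260.4]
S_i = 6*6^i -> [6, 36, 216, 1296, 7776]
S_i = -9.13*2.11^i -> [-9.13, -19.26, -40.65, -85.77, -180.97]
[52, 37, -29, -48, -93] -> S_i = Random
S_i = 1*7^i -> [1, 7, 49, 343, 2401]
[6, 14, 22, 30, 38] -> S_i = 6 + 8*i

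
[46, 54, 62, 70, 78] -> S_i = 46 + 8*i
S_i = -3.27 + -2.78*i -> [-3.27, -6.05, -8.83, -11.61, -14.39]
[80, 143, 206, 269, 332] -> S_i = 80 + 63*i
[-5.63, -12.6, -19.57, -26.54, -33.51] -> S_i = -5.63 + -6.97*i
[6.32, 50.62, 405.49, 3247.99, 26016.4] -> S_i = 6.32*8.01^i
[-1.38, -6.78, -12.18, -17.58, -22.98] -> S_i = -1.38 + -5.40*i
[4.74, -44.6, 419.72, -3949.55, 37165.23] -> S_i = 4.74*(-9.41)^i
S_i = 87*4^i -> [87, 348, 1392, 5568, 22272]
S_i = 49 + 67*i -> [49, 116, 183, 250, 317]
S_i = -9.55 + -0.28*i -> [-9.55, -9.83, -10.11, -10.39, -10.67]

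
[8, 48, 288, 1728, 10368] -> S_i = 8*6^i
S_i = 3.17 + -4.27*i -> [3.17, -1.1, -5.37, -9.64, -13.91]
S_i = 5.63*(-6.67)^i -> [5.63, -37.55, 250.47, -1670.65, 11143.25]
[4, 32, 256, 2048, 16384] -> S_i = 4*8^i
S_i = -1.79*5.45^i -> [-1.79, -9.76, -53.17, -289.76, -1579.21]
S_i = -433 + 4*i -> [-433, -429, -425, -421, -417]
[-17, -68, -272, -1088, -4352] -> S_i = -17*4^i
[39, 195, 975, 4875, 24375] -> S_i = 39*5^i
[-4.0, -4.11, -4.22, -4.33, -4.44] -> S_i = -4.00 + -0.11*i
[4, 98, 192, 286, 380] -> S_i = 4 + 94*i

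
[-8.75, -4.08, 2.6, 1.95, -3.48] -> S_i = Random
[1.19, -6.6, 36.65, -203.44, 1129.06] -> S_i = 1.19*(-5.55)^i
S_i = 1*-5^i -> [1, -5, 25, -125, 625]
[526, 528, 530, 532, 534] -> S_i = 526 + 2*i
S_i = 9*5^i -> [9, 45, 225, 1125, 5625]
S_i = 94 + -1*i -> [94, 93, 92, 91, 90]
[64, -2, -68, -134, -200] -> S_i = 64 + -66*i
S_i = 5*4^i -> [5, 20, 80, 320, 1280]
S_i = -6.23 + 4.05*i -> [-6.23, -2.18, 1.87, 5.92, 9.97]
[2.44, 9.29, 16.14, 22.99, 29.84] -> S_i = 2.44 + 6.85*i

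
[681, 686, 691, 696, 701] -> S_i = 681 + 5*i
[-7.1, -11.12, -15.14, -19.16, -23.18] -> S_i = -7.10 + -4.02*i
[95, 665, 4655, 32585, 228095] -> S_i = 95*7^i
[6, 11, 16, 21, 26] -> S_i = 6 + 5*i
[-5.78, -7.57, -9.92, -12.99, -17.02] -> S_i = -5.78*1.31^i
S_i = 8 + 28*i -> [8, 36, 64, 92, 120]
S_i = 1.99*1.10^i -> [1.99, 2.19, 2.41, 2.65, 2.91]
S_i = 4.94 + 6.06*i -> [4.94, 11.0, 17.06, 23.12, 29.18]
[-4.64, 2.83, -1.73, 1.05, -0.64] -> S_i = -4.64*(-0.61)^i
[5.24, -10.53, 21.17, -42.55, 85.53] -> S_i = 5.24*(-2.01)^i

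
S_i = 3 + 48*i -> [3, 51, 99, 147, 195]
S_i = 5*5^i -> [5, 25, 125, 625, 3125]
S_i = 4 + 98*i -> [4, 102, 200, 298, 396]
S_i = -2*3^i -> [-2, -6, -18, -54, -162]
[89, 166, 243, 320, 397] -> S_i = 89 + 77*i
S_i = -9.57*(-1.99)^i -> [-9.57, 19.04, -37.9, 75.42, -150.08]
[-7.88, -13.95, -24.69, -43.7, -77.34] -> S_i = -7.88*1.77^i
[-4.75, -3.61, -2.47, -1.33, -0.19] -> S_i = -4.75 + 1.14*i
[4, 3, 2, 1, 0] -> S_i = 4 + -1*i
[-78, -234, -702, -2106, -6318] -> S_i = -78*3^i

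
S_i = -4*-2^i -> [-4, 8, -16, 32, -64]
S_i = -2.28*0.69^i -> [-2.28, -1.57, -1.09, -0.75, -0.52]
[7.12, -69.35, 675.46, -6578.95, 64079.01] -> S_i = 7.12*(-9.74)^i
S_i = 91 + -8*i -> [91, 83, 75, 67, 59]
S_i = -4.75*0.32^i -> [-4.75, -1.52, -0.49, -0.16, -0.05]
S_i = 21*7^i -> [21, 147, 1029, 7203, 50421]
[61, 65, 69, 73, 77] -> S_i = 61 + 4*i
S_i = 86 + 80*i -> [86, 166, 246, 326, 406]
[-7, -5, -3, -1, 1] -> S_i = -7 + 2*i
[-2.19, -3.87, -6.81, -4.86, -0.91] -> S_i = Random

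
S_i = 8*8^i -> [8, 64, 512, 4096, 32768]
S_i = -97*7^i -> [-97, -679, -4753, -33271, -232897]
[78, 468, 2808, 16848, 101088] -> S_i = 78*6^i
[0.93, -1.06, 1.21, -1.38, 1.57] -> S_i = 0.93*(-1.14)^i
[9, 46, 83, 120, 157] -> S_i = 9 + 37*i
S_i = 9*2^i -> [9, 18, 36, 72, 144]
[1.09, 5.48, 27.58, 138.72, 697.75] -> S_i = 1.09*5.03^i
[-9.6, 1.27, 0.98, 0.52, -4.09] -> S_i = Random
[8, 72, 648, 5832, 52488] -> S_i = 8*9^i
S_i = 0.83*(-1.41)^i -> [0.83, -1.17, 1.65, -2.33, 3.28]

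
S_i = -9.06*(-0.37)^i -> [-9.06, 3.35, -1.24, 0.46, -0.17]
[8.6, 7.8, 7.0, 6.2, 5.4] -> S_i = 8.60 + -0.80*i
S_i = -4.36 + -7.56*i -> [-4.36, -11.92, -19.48, -27.04, -34.6]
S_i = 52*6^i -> [52, 312, 1872, 11232, 67392]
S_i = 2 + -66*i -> [2, -64, -130, -196, -262]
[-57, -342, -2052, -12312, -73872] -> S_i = -57*6^i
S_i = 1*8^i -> [1, 8, 64, 512, 4096]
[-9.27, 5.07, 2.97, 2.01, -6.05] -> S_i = Random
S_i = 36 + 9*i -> [36, 45, 54, 63, 72]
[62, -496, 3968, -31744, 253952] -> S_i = 62*-8^i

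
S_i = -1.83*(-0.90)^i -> [-1.83, 1.65, -1.48, 1.33, -1.2]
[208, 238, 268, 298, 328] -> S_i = 208 + 30*i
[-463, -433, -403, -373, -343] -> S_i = -463 + 30*i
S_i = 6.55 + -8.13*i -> [6.55, -1.58, -9.71, -17.84, -25.97]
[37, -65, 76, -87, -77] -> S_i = Random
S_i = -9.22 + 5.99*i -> [-9.22, -3.23, 2.76, 8.75, 14.74]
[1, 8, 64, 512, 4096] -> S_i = 1*8^i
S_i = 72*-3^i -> [72, -216, 648, -1944, 5832]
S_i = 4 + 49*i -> [4, 53, 102, 151, 200]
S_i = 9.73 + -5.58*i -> [9.73, 4.15, -1.43, -7.01, -12.59]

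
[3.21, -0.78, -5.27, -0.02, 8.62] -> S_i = Random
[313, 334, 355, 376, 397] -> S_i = 313 + 21*i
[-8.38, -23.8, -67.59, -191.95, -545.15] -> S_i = -8.38*2.84^i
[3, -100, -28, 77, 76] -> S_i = Random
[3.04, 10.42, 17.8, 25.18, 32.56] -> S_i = 3.04 + 7.38*i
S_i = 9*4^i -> [9, 36, 144, 576, 2304]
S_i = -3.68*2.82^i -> [-3.68, -10.38, -29.26, -82.53, -232.73]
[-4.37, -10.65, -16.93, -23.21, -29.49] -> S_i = -4.37 + -6.28*i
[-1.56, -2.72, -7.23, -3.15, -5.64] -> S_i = Random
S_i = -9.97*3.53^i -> [-9.97, -35.19, -124.24, -438.55, -1548.08]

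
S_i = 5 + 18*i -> [5, 23, 41, 59, 77]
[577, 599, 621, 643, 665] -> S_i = 577 + 22*i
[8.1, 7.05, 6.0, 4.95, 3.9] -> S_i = 8.10 + -1.05*i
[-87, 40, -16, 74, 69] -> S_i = Random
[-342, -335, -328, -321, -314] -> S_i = -342 + 7*i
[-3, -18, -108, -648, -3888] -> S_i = -3*6^i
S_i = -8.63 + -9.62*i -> [-8.63, -18.25, -27.87, -37.49, -47.11]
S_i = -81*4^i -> [-81, -324, -1296, -5184, -20736]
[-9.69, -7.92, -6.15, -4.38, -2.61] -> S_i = -9.69 + 1.77*i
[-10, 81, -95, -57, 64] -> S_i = Random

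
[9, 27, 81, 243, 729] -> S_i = 9*3^i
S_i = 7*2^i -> [7, 14, 28, 56, 112]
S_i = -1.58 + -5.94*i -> [-1.58, -7.52, -13.46, -19.4, -25.34]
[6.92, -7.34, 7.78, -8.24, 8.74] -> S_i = 6.92*(-1.06)^i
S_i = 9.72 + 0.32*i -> [9.72, 10.04, 10.36, 10.68, 11.0]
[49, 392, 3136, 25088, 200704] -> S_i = 49*8^i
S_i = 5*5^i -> [5, 25, 125, 625, 3125]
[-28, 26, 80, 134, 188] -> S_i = -28 + 54*i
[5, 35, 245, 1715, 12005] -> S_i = 5*7^i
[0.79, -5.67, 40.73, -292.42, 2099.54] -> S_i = 0.79*(-7.18)^i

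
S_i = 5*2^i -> [5, 10, 20, 40, 80]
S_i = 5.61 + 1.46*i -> [5.61, 7.07, 8.53, 9.99, 11.45]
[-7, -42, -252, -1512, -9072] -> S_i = -7*6^i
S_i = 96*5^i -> [96, 480, 2400, 12000, 60000]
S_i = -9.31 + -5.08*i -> [-9.31, -14.39, -19.47, -24.55, -29.63]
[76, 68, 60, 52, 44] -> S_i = 76 + -8*i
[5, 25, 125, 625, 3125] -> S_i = 5*5^i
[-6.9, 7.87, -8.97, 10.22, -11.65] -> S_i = -6.90*(-1.14)^i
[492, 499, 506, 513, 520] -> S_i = 492 + 7*i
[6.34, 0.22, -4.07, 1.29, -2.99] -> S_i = Random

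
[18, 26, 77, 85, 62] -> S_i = Random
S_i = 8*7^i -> [8, 56, 392, 2744, 19208]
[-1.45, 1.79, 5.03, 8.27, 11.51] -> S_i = -1.45 + 3.24*i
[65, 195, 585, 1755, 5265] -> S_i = 65*3^i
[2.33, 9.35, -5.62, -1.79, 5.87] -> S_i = Random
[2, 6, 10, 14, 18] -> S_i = 2 + 4*i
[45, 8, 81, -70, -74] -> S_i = Random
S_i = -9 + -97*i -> [-9, -106, -203, -300, -397]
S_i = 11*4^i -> [11, 44, 176, 704, 2816]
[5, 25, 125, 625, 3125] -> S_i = 5*5^i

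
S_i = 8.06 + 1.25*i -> [8.06, 9.31, 10.56, 11.81, 13.06]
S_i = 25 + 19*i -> [25, 44, 63, 82, 101]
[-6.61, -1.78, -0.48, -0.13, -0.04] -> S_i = -6.61*0.27^i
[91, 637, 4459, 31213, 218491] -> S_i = 91*7^i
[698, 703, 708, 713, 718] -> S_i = 698 + 5*i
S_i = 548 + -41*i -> [548, 507, 466, 425, 384]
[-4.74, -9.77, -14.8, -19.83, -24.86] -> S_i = -4.74 + -5.03*i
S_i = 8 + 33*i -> [8, 41, 74, 107, 140]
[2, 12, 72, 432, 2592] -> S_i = 2*6^i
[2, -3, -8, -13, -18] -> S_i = 2 + -5*i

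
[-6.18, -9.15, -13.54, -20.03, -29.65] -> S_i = -6.18*1.48^i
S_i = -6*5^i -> [-6, -30, -150, -750, -3750]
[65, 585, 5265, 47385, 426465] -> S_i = 65*9^i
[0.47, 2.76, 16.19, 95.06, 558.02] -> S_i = 0.47*5.87^i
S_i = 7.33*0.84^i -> [7.33, 6.16, 5.17, 4.34, 3.65]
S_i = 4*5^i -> [4, 20, 100, 500, 2500]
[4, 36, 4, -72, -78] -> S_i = Random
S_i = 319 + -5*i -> [319, 314, 309, 304, 299]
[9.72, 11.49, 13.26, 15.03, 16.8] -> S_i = 9.72 + 1.77*i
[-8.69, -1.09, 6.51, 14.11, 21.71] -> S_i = -8.69 + 7.60*i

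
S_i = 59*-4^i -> [59, -236, 944, -3776, 15104]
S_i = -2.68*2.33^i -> [-2.68, -6.24, -14.55, -33.9, -78.99]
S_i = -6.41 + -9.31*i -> [-6.41, -15.72, -25.03, -34.34, -43.65]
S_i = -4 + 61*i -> [-4, 57, 118, 179, 240]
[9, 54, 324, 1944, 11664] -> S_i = 9*6^i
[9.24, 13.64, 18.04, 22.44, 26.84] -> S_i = 9.24 + 4.40*i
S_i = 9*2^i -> [9, 18, 36, 72, 144]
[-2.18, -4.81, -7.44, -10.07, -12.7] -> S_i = -2.18 + -2.63*i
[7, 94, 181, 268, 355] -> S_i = 7 + 87*i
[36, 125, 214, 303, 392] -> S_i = 36 + 89*i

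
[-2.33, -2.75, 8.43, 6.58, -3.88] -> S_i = Random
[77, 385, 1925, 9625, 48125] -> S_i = 77*5^i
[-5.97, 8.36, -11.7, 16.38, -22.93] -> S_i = -5.97*(-1.40)^i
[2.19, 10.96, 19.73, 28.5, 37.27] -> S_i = 2.19 + 8.77*i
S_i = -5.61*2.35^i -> [-5.61, -13.18, -30.98, -72.81, -171.09]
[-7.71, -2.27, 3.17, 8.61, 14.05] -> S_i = -7.71 + 5.44*i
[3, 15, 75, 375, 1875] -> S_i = 3*5^i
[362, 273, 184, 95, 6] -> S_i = 362 + -89*i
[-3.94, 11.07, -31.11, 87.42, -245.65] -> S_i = -3.94*(-2.81)^i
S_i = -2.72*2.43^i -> [-2.72, -6.61, -16.06, -39.03, -94.84]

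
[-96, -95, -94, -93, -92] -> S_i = -96 + 1*i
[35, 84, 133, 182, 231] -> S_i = 35 + 49*i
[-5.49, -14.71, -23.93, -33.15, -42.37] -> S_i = -5.49 + -9.22*i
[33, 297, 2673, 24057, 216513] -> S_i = 33*9^i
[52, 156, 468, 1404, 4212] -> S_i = 52*3^i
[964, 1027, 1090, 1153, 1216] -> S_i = 964 + 63*i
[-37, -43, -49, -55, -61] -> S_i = -37 + -6*i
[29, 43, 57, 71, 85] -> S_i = 29 + 14*i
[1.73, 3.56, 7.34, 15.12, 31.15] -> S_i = 1.73*2.06^i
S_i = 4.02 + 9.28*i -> [4.02, 13.3, 22.58, 31.86, 41.14]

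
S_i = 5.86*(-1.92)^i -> [5.86, -11.25, 21.6, -41.48, 79.63]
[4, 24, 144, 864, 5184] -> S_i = 4*6^i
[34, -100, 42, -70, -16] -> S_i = Random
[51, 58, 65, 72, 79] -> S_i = 51 + 7*i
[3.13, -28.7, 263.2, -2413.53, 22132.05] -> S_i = 3.13*(-9.17)^i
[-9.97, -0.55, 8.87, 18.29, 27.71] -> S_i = -9.97 + 9.42*i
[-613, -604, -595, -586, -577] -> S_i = -613 + 9*i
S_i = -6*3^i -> [-6, -18, -54, -162, -486]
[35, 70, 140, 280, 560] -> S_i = 35*2^i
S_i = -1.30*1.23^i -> [-1.3, -1.6, -1.97, -2.42, -2.98]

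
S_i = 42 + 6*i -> [42, 48, 54, 60, 66]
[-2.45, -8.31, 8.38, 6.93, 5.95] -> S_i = Random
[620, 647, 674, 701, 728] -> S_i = 620 + 27*i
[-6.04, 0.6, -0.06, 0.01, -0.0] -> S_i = -6.04*(-0.10)^i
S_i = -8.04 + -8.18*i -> [-8.04, -16.22, -24.4, -32.58, -40.76]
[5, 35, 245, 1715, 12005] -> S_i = 5*7^i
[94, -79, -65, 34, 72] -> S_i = Random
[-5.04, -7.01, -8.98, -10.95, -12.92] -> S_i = -5.04 + -1.97*i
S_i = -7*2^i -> [-7, -14, -28, -56, -112]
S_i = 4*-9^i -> [4, -36, 324, -2916, 26244]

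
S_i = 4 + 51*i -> [4, 55, 106, 157, 208]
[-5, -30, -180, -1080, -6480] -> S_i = -5*6^i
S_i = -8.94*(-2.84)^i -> [-8.94, 25.39, -72.11, 204.78, -581.58]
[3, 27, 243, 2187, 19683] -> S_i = 3*9^i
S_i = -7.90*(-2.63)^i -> [-7.9, 20.78, -54.64, 143.71, -377.96]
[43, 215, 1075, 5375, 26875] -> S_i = 43*5^i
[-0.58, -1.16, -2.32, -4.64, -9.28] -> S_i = -0.58*2.00^i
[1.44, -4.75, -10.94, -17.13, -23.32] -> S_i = 1.44 + -6.19*i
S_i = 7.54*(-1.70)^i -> [7.54, -12.82, 21.79, -37.04, 62.97]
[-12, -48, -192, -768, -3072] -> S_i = -12*4^i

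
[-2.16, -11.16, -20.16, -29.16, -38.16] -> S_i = -2.16 + -9.00*i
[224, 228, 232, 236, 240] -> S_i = 224 + 4*i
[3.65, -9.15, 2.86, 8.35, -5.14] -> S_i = Random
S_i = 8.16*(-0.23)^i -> [8.16, -1.88, 0.43, -0.1, 0.02]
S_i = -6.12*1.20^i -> [-6.12, -7.34, -8.81, -10.58, -12.69]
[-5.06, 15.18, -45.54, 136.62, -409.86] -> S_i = -5.06*(-3.00)^i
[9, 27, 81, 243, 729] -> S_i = 9*3^i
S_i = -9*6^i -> [-9, -54, -324, -1944, -11664]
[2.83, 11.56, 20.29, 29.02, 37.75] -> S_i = 2.83 + 8.73*i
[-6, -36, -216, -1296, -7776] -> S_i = -6*6^i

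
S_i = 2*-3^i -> [2, -6, 18, -54, 162]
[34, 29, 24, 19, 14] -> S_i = 34 + -5*i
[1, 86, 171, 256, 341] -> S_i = 1 + 85*i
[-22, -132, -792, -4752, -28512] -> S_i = -22*6^i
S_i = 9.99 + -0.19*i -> [9.99, 9.8, 9.61, 9.42, 9.23]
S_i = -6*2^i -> [-6, -12, -24, -48, -96]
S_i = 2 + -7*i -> [2, -5, -12, -19, -26]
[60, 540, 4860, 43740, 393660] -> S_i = 60*9^i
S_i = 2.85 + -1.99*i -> [2.85, 0.86, -1.13, -3.12, -5.11]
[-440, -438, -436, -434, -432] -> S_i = -440 + 2*i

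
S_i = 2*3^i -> [2, 6, 18, 54, 162]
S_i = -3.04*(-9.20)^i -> [-3.04, 27.97, -257.31, 2367.21, -21778.35]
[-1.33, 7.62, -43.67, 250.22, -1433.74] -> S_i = -1.33*(-5.73)^i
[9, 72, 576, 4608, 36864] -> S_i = 9*8^i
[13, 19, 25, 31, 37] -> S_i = 13 + 6*i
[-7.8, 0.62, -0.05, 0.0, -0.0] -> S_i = -7.80*(-0.08)^i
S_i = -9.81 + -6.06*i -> [-9.81, -15.87, -21.93, -27.99, -34.05]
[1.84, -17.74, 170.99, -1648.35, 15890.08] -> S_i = 1.84*(-9.64)^i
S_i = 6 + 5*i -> [6, 11, 16, 21, 26]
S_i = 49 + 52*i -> [49, 101, 153, 205, 257]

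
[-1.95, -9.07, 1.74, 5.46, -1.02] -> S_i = Random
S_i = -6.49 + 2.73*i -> [-6.49, -3.76, -1.03, 1.7, 4.43]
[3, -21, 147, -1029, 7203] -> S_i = 3*-7^i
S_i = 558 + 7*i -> [558, 565, 572, 579, 586]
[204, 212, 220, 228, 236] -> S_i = 204 + 8*i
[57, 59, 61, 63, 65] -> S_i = 57 + 2*i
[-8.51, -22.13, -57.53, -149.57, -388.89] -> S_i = -8.51*2.60^i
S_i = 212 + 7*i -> [212, 219, 226, 233, 240]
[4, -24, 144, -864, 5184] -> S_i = 4*-6^i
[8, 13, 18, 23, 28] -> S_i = 8 + 5*i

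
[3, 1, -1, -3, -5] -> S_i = 3 + -2*i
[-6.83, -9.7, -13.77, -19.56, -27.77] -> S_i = -6.83*1.42^i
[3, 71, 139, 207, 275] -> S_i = 3 + 68*i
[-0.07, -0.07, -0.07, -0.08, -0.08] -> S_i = -0.07*1.03^i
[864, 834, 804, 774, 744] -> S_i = 864 + -30*i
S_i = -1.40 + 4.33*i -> [-1.4, 2.93, 7.26, 11.59, 15.92]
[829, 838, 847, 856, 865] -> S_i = 829 + 9*i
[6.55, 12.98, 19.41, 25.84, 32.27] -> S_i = 6.55 + 6.43*i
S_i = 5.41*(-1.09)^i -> [5.41, -5.9, 6.43, -7.01, 7.64]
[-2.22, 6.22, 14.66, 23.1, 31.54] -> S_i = -2.22 + 8.44*i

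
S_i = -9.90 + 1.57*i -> [-9.9, -8.33, -6.76, -5.19, -3.62]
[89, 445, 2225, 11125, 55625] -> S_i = 89*5^i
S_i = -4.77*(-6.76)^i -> [-4.77, 32.25, -217.98, 1473.53, -9961.05]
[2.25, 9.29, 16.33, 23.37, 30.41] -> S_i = 2.25 + 7.04*i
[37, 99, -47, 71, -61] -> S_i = Random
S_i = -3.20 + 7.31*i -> [-3.2, 4.11, 11.42, 18.73, 26.04]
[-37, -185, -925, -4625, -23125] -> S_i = -37*5^i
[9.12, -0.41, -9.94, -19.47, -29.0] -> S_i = 9.12 + -9.53*i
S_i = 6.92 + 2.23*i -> [6.92, 9.15, 11.38, 13.61, 15.84]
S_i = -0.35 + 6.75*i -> [-0.35, 6.4, 13.15, 19.9, 26.65]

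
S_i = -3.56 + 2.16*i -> [-3.56, -1.4, 0.76, 2.92, 5.08]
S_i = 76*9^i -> [76, 684, 6156, 55404, 498636]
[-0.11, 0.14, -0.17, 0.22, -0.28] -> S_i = -0.11*(-1.26)^i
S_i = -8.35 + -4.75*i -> [-8.35, -13.1, -17.85, -22.6, -27.35]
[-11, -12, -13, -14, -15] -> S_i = -11 + -1*i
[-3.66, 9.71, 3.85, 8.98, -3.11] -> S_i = Random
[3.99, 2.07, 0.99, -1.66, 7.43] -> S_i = Random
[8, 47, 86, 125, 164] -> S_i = 8 + 39*i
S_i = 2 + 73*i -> [2, 75, 148, 221, 294]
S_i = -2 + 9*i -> [-2, 7, 16, 25, 34]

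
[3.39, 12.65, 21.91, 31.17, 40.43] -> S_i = 3.39 + 9.26*i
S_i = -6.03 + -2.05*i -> [-6.03, -8.08, -10.13, -12.18, -14.23]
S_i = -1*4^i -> [-1, -4, -16, -64, -256]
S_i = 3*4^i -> [3, 12, 48, 192, 768]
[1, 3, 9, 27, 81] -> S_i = 1*3^i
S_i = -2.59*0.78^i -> [-2.59, -2.02, -1.58, -1.23, -0.96]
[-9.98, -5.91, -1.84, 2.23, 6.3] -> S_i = -9.98 + 4.07*i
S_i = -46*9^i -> [-46, -414, -3726, -33534, -301806]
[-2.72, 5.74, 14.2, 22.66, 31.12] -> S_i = -2.72 + 8.46*i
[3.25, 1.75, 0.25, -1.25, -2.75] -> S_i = 3.25 + -1.50*i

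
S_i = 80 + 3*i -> [80, 83, 86, 89, 92]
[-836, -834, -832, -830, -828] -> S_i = -836 + 2*i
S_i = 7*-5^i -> [7, -35, 175, -875, 4375]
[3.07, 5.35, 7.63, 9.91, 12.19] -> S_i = 3.07 + 2.28*i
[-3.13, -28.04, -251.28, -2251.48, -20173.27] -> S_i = -3.13*8.96^i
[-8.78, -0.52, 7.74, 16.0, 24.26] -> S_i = -8.78 + 8.26*i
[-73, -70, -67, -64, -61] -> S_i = -73 + 3*i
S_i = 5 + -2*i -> [5, 3, 1, -1, -3]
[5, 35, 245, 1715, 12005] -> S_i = 5*7^i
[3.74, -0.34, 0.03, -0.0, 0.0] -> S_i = 3.74*(-0.09)^i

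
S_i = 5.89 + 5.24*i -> [5.89, 11.13, 16.37, 21.61, 26.85]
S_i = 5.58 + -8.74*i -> [5.58, -3.16, -11.9, -20.64, -29.38]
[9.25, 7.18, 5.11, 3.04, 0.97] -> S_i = 9.25 + -2.07*i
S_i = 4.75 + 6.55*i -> [4.75, 11.3, 17.85, 24.4, 30.95]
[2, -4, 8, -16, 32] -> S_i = 2*-2^i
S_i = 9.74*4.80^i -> [9.74, 46.75, 224.41, 1077.17, 5170.4]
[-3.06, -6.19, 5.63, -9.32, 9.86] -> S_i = Random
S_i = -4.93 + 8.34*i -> [-4.93, 3.41, 11.75, 20.09, 28.43]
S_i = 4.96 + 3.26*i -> [4.96, 8.22, 11.48, 14.74, 18.0]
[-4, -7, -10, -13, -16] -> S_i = -4 + -3*i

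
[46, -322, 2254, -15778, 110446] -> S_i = 46*-7^i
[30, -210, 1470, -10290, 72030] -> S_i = 30*-7^i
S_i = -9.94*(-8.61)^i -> [-9.94, 85.58, -736.87, 6344.48, -54625.95]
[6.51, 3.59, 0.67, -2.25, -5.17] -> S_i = 6.51 + -2.92*i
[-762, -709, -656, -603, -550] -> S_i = -762 + 53*i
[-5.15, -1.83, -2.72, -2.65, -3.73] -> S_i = Random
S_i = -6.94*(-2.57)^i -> [-6.94, 17.84, -45.84, 117.8, -302.76]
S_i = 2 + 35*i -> [2, 37, 72, 107, 142]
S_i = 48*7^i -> [48, 336, 2352, 16464, 115248]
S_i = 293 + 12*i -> [293, 305, 317, 329, 341]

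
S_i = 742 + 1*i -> [742, 743, 744, 745, 746]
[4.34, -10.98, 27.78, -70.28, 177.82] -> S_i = 4.34*(-2.53)^i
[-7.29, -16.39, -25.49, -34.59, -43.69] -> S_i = -7.29 + -9.10*i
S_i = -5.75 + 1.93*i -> [-5.75, -3.82, -1.89, 0.04, 1.97]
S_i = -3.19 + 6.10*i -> [-3.19, 2.91, 9.01, 15.11, 21.21]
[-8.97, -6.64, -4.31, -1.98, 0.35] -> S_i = -8.97 + 2.33*i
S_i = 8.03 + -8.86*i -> [8.03, -0.83, -9.69, -18.55, -27.41]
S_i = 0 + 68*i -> [0, 68, 136, 204, 272]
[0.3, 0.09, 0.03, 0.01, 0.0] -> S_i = 0.30*0.29^i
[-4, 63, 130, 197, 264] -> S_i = -4 + 67*i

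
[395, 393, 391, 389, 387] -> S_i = 395 + -2*i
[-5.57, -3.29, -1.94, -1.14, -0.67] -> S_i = -5.57*0.59^i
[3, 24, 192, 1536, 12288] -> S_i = 3*8^i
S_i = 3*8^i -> [3, 24, 192, 1536, 12288]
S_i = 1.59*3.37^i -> [1.59, 5.36, 18.06, 60.85, 205.08]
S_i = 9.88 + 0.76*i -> [9.88, 10.64, 11.4, 12.16, 12.92]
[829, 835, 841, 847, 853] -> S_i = 829 + 6*i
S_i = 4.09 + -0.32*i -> [4.09, 3.77, 3.45, 3.13, 2.81]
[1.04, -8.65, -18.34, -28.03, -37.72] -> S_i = 1.04 + -9.69*i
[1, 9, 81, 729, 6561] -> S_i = 1*9^i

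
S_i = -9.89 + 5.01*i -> [-9.89, -4.88, 0.13, 5.14, 10.15]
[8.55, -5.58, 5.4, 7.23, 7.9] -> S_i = Random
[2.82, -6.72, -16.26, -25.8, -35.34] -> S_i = 2.82 + -9.54*i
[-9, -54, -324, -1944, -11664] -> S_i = -9*6^i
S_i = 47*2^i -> [47, 94, 188, 376, 752]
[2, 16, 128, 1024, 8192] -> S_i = 2*8^i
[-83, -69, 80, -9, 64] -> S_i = Random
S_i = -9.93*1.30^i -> [-9.93, -12.91, -16.78, -21.82, -28.36]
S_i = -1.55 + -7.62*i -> [-1.55, -9.17, -16.79, -24.41, -32.03]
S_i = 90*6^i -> [90, 540, 3240, 19440, 116640]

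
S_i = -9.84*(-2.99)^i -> [-9.84, 29.42, -87.97, 263.03, -786.47]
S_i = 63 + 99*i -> [63, 162, 261, 360, 459]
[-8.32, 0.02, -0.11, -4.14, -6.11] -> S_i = Random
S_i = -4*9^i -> [-4, -36, -324, -2916, -26244]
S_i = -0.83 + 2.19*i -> [-0.83, 1.36, 3.55, 5.74, 7.93]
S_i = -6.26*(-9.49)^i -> [-6.26, 59.41, -563.78, 5350.24, -50773.74]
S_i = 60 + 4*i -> [60, 64, 68, 72, 76]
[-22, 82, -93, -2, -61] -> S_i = Random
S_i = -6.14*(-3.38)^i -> [-6.14, 20.75, -70.15, 237.09, -801.37]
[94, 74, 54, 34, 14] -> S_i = 94 + -20*i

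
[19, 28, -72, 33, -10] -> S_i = Random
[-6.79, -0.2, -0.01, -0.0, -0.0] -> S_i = -6.79*0.03^i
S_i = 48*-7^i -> [48, -336, 2352, -16464, 115248]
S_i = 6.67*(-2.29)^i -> [6.67, -15.27, 34.98, -80.1, 183.43]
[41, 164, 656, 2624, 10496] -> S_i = 41*4^i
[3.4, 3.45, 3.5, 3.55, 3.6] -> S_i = 3.40 + 0.05*i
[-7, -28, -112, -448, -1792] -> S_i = -7*4^i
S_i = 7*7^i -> [7, 49, 343, 2401, 16807]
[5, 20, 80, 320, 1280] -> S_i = 5*4^i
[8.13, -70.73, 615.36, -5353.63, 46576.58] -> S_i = 8.13*(-8.70)^i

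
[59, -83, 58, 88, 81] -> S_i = Random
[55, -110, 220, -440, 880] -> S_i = 55*-2^i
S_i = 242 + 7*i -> [242, 249, 256, 263, 270]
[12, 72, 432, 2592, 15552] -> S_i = 12*6^i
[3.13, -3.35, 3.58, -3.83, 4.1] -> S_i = 3.13*(-1.07)^i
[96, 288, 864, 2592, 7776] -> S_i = 96*3^i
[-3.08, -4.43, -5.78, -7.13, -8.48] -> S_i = -3.08 + -1.35*i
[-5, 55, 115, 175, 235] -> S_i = -5 + 60*i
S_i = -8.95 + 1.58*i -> [-8.95, -7.37, -5.79, -4.21, -2.63]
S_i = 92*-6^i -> [92, -552, 3312, -19872, 119232]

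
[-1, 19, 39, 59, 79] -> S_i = -1 + 20*i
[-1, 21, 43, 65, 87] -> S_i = -1 + 22*i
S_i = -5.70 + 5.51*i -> [-5.7, -0.19, 5.32, 10.83, 16.34]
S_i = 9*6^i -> [9, 54, 324, 1944, 11664]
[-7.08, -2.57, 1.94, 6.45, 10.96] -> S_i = -7.08 + 4.51*i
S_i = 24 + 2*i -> [24, 26, 28, 30, 32]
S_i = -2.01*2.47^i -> [-2.01, -4.96, -12.26, -30.29, -74.81]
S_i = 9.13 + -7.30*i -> [9.13, 1.83, -5.47, -12.77, -20.07]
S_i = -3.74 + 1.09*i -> [-3.74, -2.65, -1.56, -0.47, 0.62]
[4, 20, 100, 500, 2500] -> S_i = 4*5^i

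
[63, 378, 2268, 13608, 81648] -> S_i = 63*6^i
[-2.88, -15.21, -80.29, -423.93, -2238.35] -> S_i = -2.88*5.28^i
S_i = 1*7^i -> [1, 7, 49, 343, 2401]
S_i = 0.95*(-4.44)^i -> [0.95, -4.22, 18.73, -83.15, 369.19]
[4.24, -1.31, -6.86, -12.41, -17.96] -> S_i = 4.24 + -5.55*i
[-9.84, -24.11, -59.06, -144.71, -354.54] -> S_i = -9.84*2.45^i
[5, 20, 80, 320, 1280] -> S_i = 5*4^i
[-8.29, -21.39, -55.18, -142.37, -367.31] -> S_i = -8.29*2.58^i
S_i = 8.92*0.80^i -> [8.92, 7.14, 5.71, 4.57, 3.65]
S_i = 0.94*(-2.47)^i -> [0.94, -2.32, 5.73, -14.17, 34.99]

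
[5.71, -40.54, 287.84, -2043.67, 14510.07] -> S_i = 5.71*(-7.10)^i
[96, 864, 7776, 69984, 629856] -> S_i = 96*9^i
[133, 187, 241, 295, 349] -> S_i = 133 + 54*i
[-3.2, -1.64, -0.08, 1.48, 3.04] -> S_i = -3.20 + 1.56*i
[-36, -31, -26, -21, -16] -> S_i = -36 + 5*i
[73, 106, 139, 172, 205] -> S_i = 73 + 33*i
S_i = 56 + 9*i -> [56, 65, 74, 83, 92]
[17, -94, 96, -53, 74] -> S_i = Random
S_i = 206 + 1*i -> [206, 207, 208, 209, 210]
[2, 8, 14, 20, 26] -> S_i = 2 + 6*i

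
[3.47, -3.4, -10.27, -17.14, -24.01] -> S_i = 3.47 + -6.87*i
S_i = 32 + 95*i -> [32, 127, 222, 317, 412]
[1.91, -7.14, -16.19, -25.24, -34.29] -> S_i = 1.91 + -9.05*i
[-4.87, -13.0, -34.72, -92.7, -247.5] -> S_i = -4.87*2.67^i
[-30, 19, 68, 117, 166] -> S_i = -30 + 49*i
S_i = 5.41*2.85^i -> [5.41, 15.42, 43.94, 125.24, 356.92]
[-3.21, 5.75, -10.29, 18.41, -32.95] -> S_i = -3.21*(-1.79)^i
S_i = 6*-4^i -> [6, -24, 96, -384, 1536]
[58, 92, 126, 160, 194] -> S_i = 58 + 34*i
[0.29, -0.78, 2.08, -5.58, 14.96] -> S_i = 0.29*(-2.68)^i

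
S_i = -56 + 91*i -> [-56, 35, 126, 217, 308]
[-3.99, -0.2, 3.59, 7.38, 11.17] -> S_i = -3.99 + 3.79*i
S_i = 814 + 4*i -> [814, 818, 822, 826, 830]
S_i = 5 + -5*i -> [5, 0, -5, -10, -15]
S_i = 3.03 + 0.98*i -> [3.03, 4.01, 4.99, 5.97, 6.95]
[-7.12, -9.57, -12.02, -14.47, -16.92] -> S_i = -7.12 + -2.45*i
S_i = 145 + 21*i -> [145, 166, 187, 208, 229]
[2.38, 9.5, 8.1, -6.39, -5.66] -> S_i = Random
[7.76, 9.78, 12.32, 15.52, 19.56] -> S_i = 7.76*1.26^i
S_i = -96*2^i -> [-96, -192, -384, -768, -1536]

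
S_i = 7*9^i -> [7, 63, 567, 5103, 45927]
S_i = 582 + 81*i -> [582, 663, 744, 825, 906]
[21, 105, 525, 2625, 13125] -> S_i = 21*5^i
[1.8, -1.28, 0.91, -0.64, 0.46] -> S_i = 1.80*(-0.71)^i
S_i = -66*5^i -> [-66, -330, -1650, -8250, -41250]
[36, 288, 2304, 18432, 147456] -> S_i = 36*8^i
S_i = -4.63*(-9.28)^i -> [-4.63, 42.97, -398.73, 3700.2, -34337.83]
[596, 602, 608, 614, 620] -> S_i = 596 + 6*i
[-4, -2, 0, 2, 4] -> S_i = -4 + 2*i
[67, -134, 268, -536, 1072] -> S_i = 67*-2^i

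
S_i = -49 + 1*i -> [-49, -48, -47, -46, -45]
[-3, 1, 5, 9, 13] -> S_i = -3 + 4*i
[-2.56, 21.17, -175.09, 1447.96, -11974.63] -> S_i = -2.56*(-8.27)^i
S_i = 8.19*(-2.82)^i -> [8.19, -23.1, 65.13, -183.67, 517.94]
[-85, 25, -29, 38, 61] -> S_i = Random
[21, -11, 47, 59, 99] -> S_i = Random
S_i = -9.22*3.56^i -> [-9.22, -32.82, -116.85, -415.99, -1480.92]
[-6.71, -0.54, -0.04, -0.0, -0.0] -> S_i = -6.71*0.08^i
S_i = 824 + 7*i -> [824, 831, 838, 845, 852]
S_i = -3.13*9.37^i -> [-3.13, -29.33, -274.8, -2574.92, -24126.97]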